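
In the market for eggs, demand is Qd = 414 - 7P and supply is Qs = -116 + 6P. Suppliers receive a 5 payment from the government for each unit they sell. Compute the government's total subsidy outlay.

Government cost = 9410/13

Pre-subsidy: 414 - 7P = -116 + 6P gives P* = 530/13, Q* = 1672/13.
With the subsidy, sellers receive Ps = Pb + 5 for each unit, where Pb is the price buyers pay.
Supply in terms of Pb becomes Qs = -116 + 6(Pb + 5) = -86 + 6Pb. Setting this equal to demand: 414 - 7Pb = -86 + 6Pb, so Pb = 500/13.
Sellers receive Ps = 500/13 + 5 = 565/13; Q' = 414 − 7·(500/13) = 1882/13.
Government outlay = subsidy × quantity = 5 × 1882/13 = 9410/13.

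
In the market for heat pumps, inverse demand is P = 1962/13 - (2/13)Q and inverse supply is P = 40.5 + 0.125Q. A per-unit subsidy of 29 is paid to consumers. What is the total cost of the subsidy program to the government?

Government cost = 14500

Pre-subsidy: 1962/13 - (2/13)Q = 40.5 + 0.125Q gives Q* = 396 and P* = 90.
With the rebate, buyers effectively pay Pb = Ps − 29, where Ps is the price sellers receive.
On the curves, Pb = 1962/13 - (2/13)Q and Ps = 40.5 + 0.125Q; the wedge Ps − Pb = 29 gives 40.5 + 0.125Q − (1962/13 - (2/13)Q) = 29, so Q' = 500.
Then Pb = 1962/13 − (2/13)·500 = 74 and Ps = 40.5 + 0.125·500 = 103.
Government outlay = subsidy × quantity = 29 × 500 = 14500.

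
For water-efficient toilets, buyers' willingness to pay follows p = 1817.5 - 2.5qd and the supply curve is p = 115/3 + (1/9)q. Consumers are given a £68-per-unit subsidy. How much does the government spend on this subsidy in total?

Pre-subsidy: 1817.5 - 2.5q = 115/3 + (1/9)q gives q* = 32025/47 and p* = 5360/47.
With the rebate, buyers effectively pay pb = ps − 68, where ps is the price sellers receive.
On the curves, pb = 1817.5 - 2.5q and ps = 115/3 + (1/9)q; the wedge ps − pb = 68 gives 115/3 + (1/9)q − (1817.5 - 2.5q) = 68, so q' = 33249/47.
Then pb = 1817.5 − 2.5·(33249/47) = 2300/47 and ps = 115/3 + (1/9)·(33249/47) = 5496/47.
Government outlay = subsidy × quantity = 68 × 33249/47 = 2260932/47.

Government cost = 2260932/47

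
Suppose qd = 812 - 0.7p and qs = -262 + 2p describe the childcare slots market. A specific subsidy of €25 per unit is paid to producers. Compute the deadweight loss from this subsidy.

Pre-subsidy: 812 - 0.7p = -262 + 2p gives p* = 3580/9, q* = 4802/9.
With the subsidy, sellers receive ps = pb + 25 for each unit, where pb is the price buyers pay.
Supply in terms of pb becomes qs = -262 + 2(pb + 25) = -212 + 2pb. Setting this equal to demand: 812 - 0.7pb = -212 + 2pb, so pb = 10240/27.
Sellers receive ps = 10240/27 + 25 = 10915/27; q' = 812 − 0.7·(10240/27) = 14756/27.
The subsidy expands output by 14756/27 − 4802/9 = 350/27 past the efficient level; on those units the gap between marginal cost and willingness to pay runs from 0 up to 25.
DWL = ½ × 25 × 350/27 = 4375/27.

Deadweight loss = 4375/27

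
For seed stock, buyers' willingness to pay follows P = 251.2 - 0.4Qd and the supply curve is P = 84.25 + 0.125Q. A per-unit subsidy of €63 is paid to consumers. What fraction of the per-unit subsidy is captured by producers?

Producer share = 5/21

Pre-subsidy: 251.2 - 0.4Q = 84.25 + 0.125Q gives Q* = 318 and P* = 124.
With the rebate, buyers effectively pay Pb = Ps − 63, where Ps is the price sellers receive.
On the curves, Pb = 251.2 - 0.4Q and Ps = 84.25 + 0.125Q; the wedge Ps − Pb = 63 gives 84.25 + 0.125Q − (251.2 - 0.4Q) = 63, so Q' = 438.
Then Pb = 251.2 − 0.4·438 = 76 and Ps = 84.25 + 0.125·438 = 139.
Buyers' price falls by P* − Pb = 124 − 76 = 48; sellers' price rises by Ps − P* = 139 − 124 = 15.
So producers capture 15/63 = 5/21 of each unit of subsidy.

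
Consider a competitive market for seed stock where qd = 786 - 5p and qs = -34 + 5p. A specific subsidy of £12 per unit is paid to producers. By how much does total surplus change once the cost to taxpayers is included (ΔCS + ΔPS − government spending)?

Pre-subsidy: 786 - 5p = -34 + 5p gives p* = 82, q* = 376.
With the subsidy, sellers receive ps = pb + 12 for each unit, where pb is the price buyers pay.
Supply in terms of pb becomes qs = -34 + 5(pb + 12) = 26 + 5pb. Setting this equal to demand: 786 - 5pb = 26 + 5pb, so pb = 76.
Sellers receive ps = 76 + 12 = 88; q' = 786 − 5·76 = 406.
ΔCS = ½(376 + 406)(82 − 76) = 2346; ΔPS = ½(376 + 406)(88 − 82) = 2346.
Government spending = 12 × 406 = 4872.
Net change = 2346 + 2346 − 4872 = -180. The loss equals the DWL triangle ½·12·30.

Net change in total surplus = -£180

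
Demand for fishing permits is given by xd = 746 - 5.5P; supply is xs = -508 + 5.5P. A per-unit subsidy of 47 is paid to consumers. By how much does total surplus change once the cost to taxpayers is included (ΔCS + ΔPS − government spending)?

Pre-subsidy: 746 - 5.5P = -508 + 5.5P gives P* = 114, x* = 119.
With the rebate, buyers effectively pay Pb = Ps − 47, where Ps is the price sellers receive.
Demand in terms of Ps becomes xd = 746 − 5.5(Ps − 47) = 1004.5 - 5.5Ps. Setting this equal to supply: 1004.5 - 5.5Ps = -508 + 5.5Ps, so Ps = 137.5.
Buyers pay Pb = 137.5 − 47 = 90.5; x' = -508 + 5.5·137.5 = 248.25.
ΔCS = ½(119 + 248.25)(114 − 90.5) = 4315.1875; ΔPS = ½(119 + 248.25)(137.5 − 114) = 4315.1875.
Government spending = 47 × 248.25 = 11667.75.
Net change = 4315.1875 + 4315.1875 − 11667.75 = -3037.375. The loss equals the DWL triangle ½·47·129.25.

Net change in total surplus = -3037.375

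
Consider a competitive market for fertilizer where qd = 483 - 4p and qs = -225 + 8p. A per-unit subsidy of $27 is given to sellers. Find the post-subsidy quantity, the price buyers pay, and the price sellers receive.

Pre-subsidy: 483 - 4p = -225 + 8p gives p* = 59, q* = 247.
With the subsidy, sellers receive ps = pb + 27 for each unit, where pb is the price buyers pay.
Supply in terms of pb becomes qs = -225 + 8(pb + 27) = -9 + 8pb. Setting this equal to demand: 483 - 4pb = -9 + 8pb, so pb = 41.
Sellers receive ps = 41 + 27 = 68; q' = 483 − 4·41 = 319.

q' = 319; buyers pay $41; sellers receive $68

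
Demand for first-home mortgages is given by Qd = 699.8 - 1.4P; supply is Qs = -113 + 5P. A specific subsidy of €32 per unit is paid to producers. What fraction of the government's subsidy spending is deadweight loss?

DWL / government spending = 35/1114

Pre-subsidy: 699.8 - 1.4P = -113 + 5P gives P* = 127, Q* = 522.
With the subsidy, sellers receive Ps = Pb + 32 for each unit, where Pb is the price buyers pay.
Supply in terms of Pb becomes Qs = -113 + 5(Pb + 32) = 47 + 5Pb. Setting this equal to demand: 699.8 - 1.4Pb = 47 + 5Pb, so Pb = 102.
Sellers receive Ps = 102 + 32 = 134; Q' = 699.8 − 1.4·102 = 557.
ΔCS = ½(522 + 557)(127 − 102) = 13487.5; ΔPS = ½(522 + 557)(134 − 127) = 3776.5.
Government spending = 32 × 557 = 17824.
DWL = ½ × 32 × (557 − 522) = 560; fraction = 560 / 17824 = 35/1114.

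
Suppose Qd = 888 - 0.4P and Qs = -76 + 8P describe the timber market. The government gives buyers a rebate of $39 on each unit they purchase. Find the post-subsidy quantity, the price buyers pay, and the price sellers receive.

Q' = 17996/21; buyers pay 1630/21; sellers receive 2449/21

Pre-subsidy: 888 - 0.4P = -76 + 8P gives P* = 2410/21, Q* = 17684/21.
With the rebate, buyers effectively pay Pb = Ps − 39, where Ps is the price sellers receive.
Demand in terms of Ps becomes Qd = 888 − 0.4(Ps − 39) = 903.6 - 0.4Ps. Setting this equal to supply: 903.6 - 0.4Ps = -76 + 8Ps, so Ps = 2449/21.
Buyers pay Pb = 2449/21 − 39 = 1630/21; Q' = -76 + 8·(2449/21) = 17996/21.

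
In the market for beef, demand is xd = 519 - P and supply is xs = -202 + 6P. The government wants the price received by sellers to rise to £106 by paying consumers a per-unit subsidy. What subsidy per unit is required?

Required subsidy s = £21 per unit

At a seller price of 106, quantity supplied is -202 + 6·106 = 434.
Buyers absorb 434 only when they pay Pb with 519 − 1·Pb = 434, i.e. Pb = 85.
s = Ps − Pb = 106 − 85 = 21.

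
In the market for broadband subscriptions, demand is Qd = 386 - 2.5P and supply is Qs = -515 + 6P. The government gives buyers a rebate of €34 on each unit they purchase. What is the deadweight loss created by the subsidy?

Deadweight loss = €1020

Pre-subsidy: 386 - 2.5P = -515 + 6P gives P* = 106, Q* = 121.
With the rebate, buyers effectively pay Pb = Ps − 34, where Ps is the price sellers receive.
Demand in terms of Ps becomes Qd = 386 − 2.5(Ps − 34) = 471 - 2.5Ps. Setting this equal to supply: 471 - 2.5Ps = -515 + 6Ps, so Ps = 116.
Buyers pay Pb = 116 − 34 = 82; Q' = -515 + 6·116 = 181.
The subsidy expands output by 181 − 121 = 60 past the efficient level; on those units the gap between marginal cost and willingness to pay runs from 0 up to 34.
DWL = ½ × 34 × 60 = 1020.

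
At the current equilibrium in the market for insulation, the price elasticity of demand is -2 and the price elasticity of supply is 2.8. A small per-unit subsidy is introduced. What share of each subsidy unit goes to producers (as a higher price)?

For a small subsidy around the equilibrium, the benefit split depends on the relative slopes, which at a point are proportional to the elasticities.
Buyer share = εs/(εs + |εd|) = 2.8/(2.8 + 2) = 7/12; seller share = |εd|/(εs + |εd|) = 5/12.
So producers capture 5/12 of the subsidy.

Producer share = 5/12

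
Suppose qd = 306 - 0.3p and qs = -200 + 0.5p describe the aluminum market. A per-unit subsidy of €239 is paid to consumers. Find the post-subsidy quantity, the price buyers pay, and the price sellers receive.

q' = 161.0625; buyers pay €483.125; sellers receive €722.125

Pre-subsidy: 306 - 0.3p = -200 + 0.5p gives p* = 632.5, q* = 116.25.
With the rebate, buyers effectively pay pb = ps − 239, where ps is the price sellers receive.
Demand in terms of ps becomes qd = 306 − 0.3(ps − 239) = 377.7 - 0.3ps. Setting this equal to supply: 377.7 - 0.3ps = -200 + 0.5ps, so ps = 722.125.
Buyers pay pb = 722.125 − 239 = 483.125; q' = -200 + 0.5·722.125 = 161.0625.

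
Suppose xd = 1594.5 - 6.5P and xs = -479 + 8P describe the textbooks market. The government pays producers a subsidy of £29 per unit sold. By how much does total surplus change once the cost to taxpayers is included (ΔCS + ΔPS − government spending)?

Net change in total surplus = -£1508

Pre-subsidy: 1594.5 - 6.5P = -479 + 8P gives P* = 143, x* = 665.
With the subsidy, sellers receive Ps = Pb + 29 for each unit, where Pb is the price buyers pay.
Supply in terms of Pb becomes xs = -479 + 8(Pb + 29) = -247 + 8Pb. Setting this equal to demand: 1594.5 - 6.5Pb = -247 + 8Pb, so Pb = 127.
Sellers receive Ps = 127 + 29 = 156; x' = 1594.5 − 6.5·127 = 769.
ΔCS = ½(665 + 769)(143 − 127) = 11472; ΔPS = ½(665 + 769)(156 − 143) = 9321.
Government spending = 29 × 769 = 22301.
Net change = 11472 + 9321 − 22301 = -1508. The loss equals the DWL triangle ½·29·104.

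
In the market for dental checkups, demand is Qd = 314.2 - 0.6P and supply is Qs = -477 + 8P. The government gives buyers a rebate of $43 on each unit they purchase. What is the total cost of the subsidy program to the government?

Pre-subsidy: 314.2 - 0.6P = -477 + 8P gives P* = 92, Q* = 259.
With the rebate, buyers effectively pay Pb = Ps − 43, where Ps is the price sellers receive.
Demand in terms of Ps becomes Qd = 314.2 − 0.6(Ps − 43) = 340 - 0.6Ps. Setting this equal to supply: 340 - 0.6Ps = -477 + 8Ps, so Ps = 95.
Buyers pay Pb = 95 − 43 = 52; Q' = -477 + 8·95 = 283.
Government outlay = subsidy × quantity = 43 × 283 = 12169.

Government cost = $12169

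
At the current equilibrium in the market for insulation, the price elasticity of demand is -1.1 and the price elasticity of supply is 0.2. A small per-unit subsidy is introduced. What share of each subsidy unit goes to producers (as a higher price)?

For a small subsidy around the equilibrium, the benefit split depends on the relative slopes, which at a point are proportional to the elasticities.
Buyer share = εs/(εs + |εd|) = 0.2/(0.2 + 1.1) = 2/13; seller share = |εd|/(εs + |εd|) = 11/13.
So producers capture 11/13 of the subsidy.

Producer share = 11/13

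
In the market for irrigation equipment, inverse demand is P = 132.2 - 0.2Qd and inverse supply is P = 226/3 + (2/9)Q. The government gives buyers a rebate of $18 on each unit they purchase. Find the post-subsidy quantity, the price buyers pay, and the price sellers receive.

Pre-subsidy: 132.2 - 0.2Q = 226/3 + (2/9)Q gives Q* = 2559/19 and P* = 2000/19.
With the rebate, buyers effectively pay Pb = Ps − 18, where Ps is the price sellers receive.
On the curves, Pb = 132.2 - 0.2Q and Ps = 226/3 + (2/9)Q; the wedge Ps − Pb = 18 gives 226/3 + (2/9)Q − (132.2 - 0.2Q) = 18, so Q' = 3369/19.
Then Pb = 132.2 − 0.2·(3369/19) = 1838/19 and Ps = 226/3 + (2/9)·(3369/19) = 2180/19.

Q' = 3369/19; buyers pay 1838/19; sellers receive 2180/19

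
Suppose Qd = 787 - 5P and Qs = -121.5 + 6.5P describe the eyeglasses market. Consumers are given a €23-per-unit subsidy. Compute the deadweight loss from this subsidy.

Pre-subsidy: 787 - 5P = -121.5 + 6.5P gives P* = 79, Q* = 392.
With the rebate, buyers effectively pay Pb = Ps − 23, where Ps is the price sellers receive.
Demand in terms of Ps becomes Qd = 787 − 5(Ps − 23) = 902 - 5Ps. Setting this equal to supply: 902 - 5Ps = -121.5 + 6.5Ps, so Ps = 89.
Buyers pay Pb = 89 − 23 = 66; Q' = -121.5 + 6.5·89 = 457.
The subsidy expands output by 457 − 392 = 65 past the efficient level; on those units the gap between marginal cost and willingness to pay runs from 0 up to 23.
DWL = ½ × 23 × 65 = 747.5.

Deadweight loss = €747.5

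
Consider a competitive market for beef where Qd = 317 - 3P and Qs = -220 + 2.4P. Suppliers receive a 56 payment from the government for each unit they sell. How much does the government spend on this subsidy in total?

Government cost = 15680/3

Pre-subsidy: 317 - 3P = -220 + 2.4P gives P* = 895/9, Q* = 56/3.
With the subsidy, sellers receive Ps = Pb + 56 for each unit, where Pb is the price buyers pay.
Supply in terms of Pb becomes Qs = -220 + 2.4(Pb + 56) = -85.6 + 2.4Pb. Setting this equal to demand: 317 - 3Pb = -85.6 + 2.4Pb, so Pb = 671/9.
Sellers receive Ps = 671/9 + 56 = 1175/9; Q' = 317 − 3·(671/9) = 280/3.
Government outlay = subsidy × quantity = 56 × 280/3 = 15680/3.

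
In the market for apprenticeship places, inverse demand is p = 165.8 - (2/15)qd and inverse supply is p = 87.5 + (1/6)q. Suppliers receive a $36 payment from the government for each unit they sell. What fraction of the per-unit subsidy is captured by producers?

Pre-subsidy: 165.8 - (2/15)q = 87.5 + (1/6)q gives q* = 261 and p* = 131.
With the subsidy, sellers receive ps = pb + 36 for each unit, where pb is the price buyers pay.
On the curves, pb = 165.8 - (2/15)q and ps = 87.5 + (1/6)q; the wedge ps − pb = 36 gives 87.5 + (1/6)q − (165.8 - (2/15)q) = 36, so q' = 381.
Then pb = 165.8 − (2/15)·381 = 115 and ps = 87.5 + (1/6)·381 = 151.
Buyers' price falls by p* − pb = 131 − 115 = 16; sellers' price rises by ps − p* = 151 − 131 = 20.
So producers capture 20/36 = 5/9 of each unit of subsidy.

Producer share = 5/9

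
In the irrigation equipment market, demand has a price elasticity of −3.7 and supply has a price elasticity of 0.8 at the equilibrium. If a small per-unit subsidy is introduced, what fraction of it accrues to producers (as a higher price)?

For a small subsidy around the equilibrium, the benefit split depends on the relative slopes, which at a point are proportional to the elasticities.
Buyer share = εs/(εs + |εd|) = 0.8/(0.8 + 3.7) = 8/45; seller share = |εd|/(εs + |εd|) = 37/45.
So producers capture 37/45 of the subsidy.

Producer share = 37/45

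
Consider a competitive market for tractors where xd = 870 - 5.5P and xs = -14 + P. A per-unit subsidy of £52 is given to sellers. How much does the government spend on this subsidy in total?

Government cost = £8632

Pre-subsidy: 870 - 5.5P = -14 + P gives P* = 136, x* = 122.
With the subsidy, sellers receive Ps = Pb + 52 for each unit, where Pb is the price buyers pay.
Supply in terms of Pb becomes xs = -14 + 1(Pb + 52) = 38 + Pb. Setting this equal to demand: 870 - 5.5Pb = 38 + Pb, so Pb = 128.
Sellers receive Ps = 128 + 52 = 180; x' = 870 − 5.5·128 = 166.
Government outlay = subsidy × quantity = 52 × 166 = 8632.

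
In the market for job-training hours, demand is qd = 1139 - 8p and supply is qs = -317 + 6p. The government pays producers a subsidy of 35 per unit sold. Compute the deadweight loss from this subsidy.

Deadweight loss = 2100

Pre-subsidy: 1139 - 8p = -317 + 6p gives p* = 104, q* = 307.
With the subsidy, sellers receive ps = pb + 35 for each unit, where pb is the price buyers pay.
Supply in terms of pb becomes qs = -317 + 6(pb + 35) = -107 + 6pb. Setting this equal to demand: 1139 - 8pb = -107 + 6pb, so pb = 89.
Sellers receive ps = 89 + 35 = 124; q' = 1139 − 8·89 = 427.
The subsidy expands output by 427 − 307 = 120 past the efficient level; on those units the gap between marginal cost and willingness to pay runs from 0 up to 35.
DWL = ½ × 35 × 120 = 2100.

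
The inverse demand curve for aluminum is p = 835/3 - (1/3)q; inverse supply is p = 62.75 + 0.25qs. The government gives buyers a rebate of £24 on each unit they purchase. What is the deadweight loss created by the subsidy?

Deadweight loss = 3456/7

Pre-subsidy: 835/3 - (1/3)q = 62.75 + 0.25q gives q* = 2587/7 and p* = 1086/7.
With the rebate, buyers effectively pay pb = ps − 24, where ps is the price sellers receive.
On the curves, pb = 835/3 - (1/3)q and ps = 62.75 + 0.25q; the wedge ps − pb = 24 gives 62.75 + 0.25q − (835/3 - (1/3)q) = 24, so q' = 2875/7.
Then pb = 835/3 − (1/3)·(2875/7) = 990/7 and ps = 62.75 + 0.25·(2875/7) = 1158/7.
The subsidy expands output by 2875/7 − 2587/7 = 288/7 past the efficient level; on those units the gap between marginal cost and willingness to pay runs from 0 up to 24.
DWL = ½ × 24 × 288/7 = 3456/7.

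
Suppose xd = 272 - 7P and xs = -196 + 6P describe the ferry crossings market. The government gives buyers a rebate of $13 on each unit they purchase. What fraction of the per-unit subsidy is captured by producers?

Pre-subsidy: 272 - 7P = -196 + 6P gives P* = 36, x* = 20.
With the rebate, buyers effectively pay Pb = Ps − 13, where Ps is the price sellers receive.
Demand in terms of Ps becomes xd = 272 − 7(Ps − 13) = 363 - 7Ps. Setting this equal to supply: 363 - 7Ps = -196 + 6Ps, so Ps = 43.
Buyers pay Pb = 43 − 13 = 30; x' = -196 + 6·43 = 62.
Buyers' price falls by P* − Pb = 36 − 30 = 6; sellers' price rises by Ps − P* = 43 − 36 = 7.
So producers capture 7/13 = 7/13 of each unit of subsidy.

Producer share = 7/13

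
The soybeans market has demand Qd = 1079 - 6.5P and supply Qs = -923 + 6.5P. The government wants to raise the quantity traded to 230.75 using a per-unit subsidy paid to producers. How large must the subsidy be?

Required subsidy s = 47 per unit

At Q = 230.75, invert demand for the buyer price: Pb = (1079 − 230.75)/6.5 = 130.5; invert supply for the seller price: Ps = (230.75 − (-923))/6.5 = 177.5.
The subsidy must fill the gap: s = Ps − Pb = 177.5 − 130.5 = 47.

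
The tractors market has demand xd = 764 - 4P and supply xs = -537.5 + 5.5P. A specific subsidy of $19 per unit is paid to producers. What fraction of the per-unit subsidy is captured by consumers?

Consumer share = 11/19

Pre-subsidy: 764 - 4P = -537.5 + 5.5P gives P* = 137, x* = 216.
With the subsidy, sellers receive Ps = Pb + 19 for each unit, where Pb is the price buyers pay.
Supply in terms of Pb becomes xs = -537.5 + 5.5(Pb + 19) = -433 + 5.5Pb. Setting this equal to demand: 764 - 4Pb = -433 + 5.5Pb, so Pb = 126.
Sellers receive Ps = 126 + 19 = 145; x' = 764 − 4·126 = 260.
Buyers' price falls by P* − Pb = 137 − 126 = 11; sellers' price rises by Ps − P* = 145 − 137 = 8.
So consumers capture 11/19 = 11/19 of each unit of subsidy.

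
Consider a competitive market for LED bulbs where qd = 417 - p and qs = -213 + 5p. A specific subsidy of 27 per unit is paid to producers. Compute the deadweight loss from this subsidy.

Pre-subsidy: 417 - p = -213 + 5p gives p* = 105, q* = 312.
With the subsidy, sellers receive ps = pb + 27 for each unit, where pb is the price buyers pay.
Supply in terms of pb becomes qs = -213 + 5(pb + 27) = -78 + 5pb. Setting this equal to demand: 417 - pb = -78 + 5pb, so pb = 82.5.
Sellers receive ps = 82.5 + 27 = 109.5; q' = 417 − 1·82.5 = 334.5.
The subsidy expands output by 334.5 − 312 = 22.5 past the efficient level; on those units the gap between marginal cost and willingness to pay runs from 0 up to 27.
DWL = ½ × 27 × 22.5 = 303.75.

Deadweight loss = 303.75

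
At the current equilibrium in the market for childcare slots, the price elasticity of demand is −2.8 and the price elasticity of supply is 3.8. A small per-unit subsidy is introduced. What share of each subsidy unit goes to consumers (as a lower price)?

Consumer share = 19/33

For a small subsidy around the equilibrium, the benefit split depends on the relative slopes, which at a point are proportional to the elasticities.
Buyer share = εs/(εs + |εd|) = 3.8/(3.8 + 2.8) = 19/33; seller share = |εd|/(εs + |εd|) = 14/33.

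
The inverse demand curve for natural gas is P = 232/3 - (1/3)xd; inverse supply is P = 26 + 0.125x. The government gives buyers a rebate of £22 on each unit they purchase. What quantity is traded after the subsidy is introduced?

x' = 160

Pre-subsidy: 232/3 - (1/3)x = 26 + 0.125x gives x* = 112 and P* = 40.
With the rebate, buyers effectively pay Pb = Ps − 22, where Ps is the price sellers receive.
On the curves, Pb = 232/3 - (1/3)x and Ps = 26 + 0.125x; the wedge Ps − Pb = 22 gives 26 + 0.125x − (232/3 - (1/3)x) = 22, so x' = 160.
Then Pb = 232/3 − (1/3)·160 = 24 and Ps = 26 + 0.125·160 = 46.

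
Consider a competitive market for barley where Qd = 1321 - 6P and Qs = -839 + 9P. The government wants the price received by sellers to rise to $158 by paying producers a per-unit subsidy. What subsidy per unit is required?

At a seller price of 158, quantity supplied is -839 + 9·158 = 583.
Buyers absorb 583 only when they pay Pb with 1321 − 6·Pb = 583, i.e. Pb = 123.
s = Ps − Pb = 158 − 123 = 35.

Required subsidy s = $35 per unit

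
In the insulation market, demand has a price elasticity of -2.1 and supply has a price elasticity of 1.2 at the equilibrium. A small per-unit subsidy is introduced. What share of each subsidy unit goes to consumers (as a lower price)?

Consumer share = 4/11

For a small subsidy around the equilibrium, the benefit split depends on the relative slopes, which at a point are proportional to the elasticities.
Buyer share = εs/(εs + |εd|) = 1.2/(1.2 + 2.1) = 4/11; seller share = |εd|/(εs + |εd|) = 7/11.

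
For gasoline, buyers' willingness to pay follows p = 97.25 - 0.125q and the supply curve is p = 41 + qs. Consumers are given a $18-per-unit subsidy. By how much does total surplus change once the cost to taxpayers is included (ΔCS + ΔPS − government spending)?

Pre-subsidy: 97.25 - 0.125q = 41 + q gives q* = 50 and p* = 91.
With the rebate, buyers effectively pay pb = ps − 18, where ps is the price sellers receive.
On the curves, pb = 97.25 - 0.125q and ps = 41 + q; the wedge ps − pb = 18 gives 41 + q − (97.25 - 0.125q) = 18, so q' = 66.
Then pb = 97.25 − 0.125·66 = 89 and ps = 41 + 1·66 = 107.
ΔCS = ½(50 + 66)(91 − 89) = 116; ΔPS = ½(50 + 66)(107 − 91) = 928.
Government spending = 18 × 66 = 1188.
Net change = 116 + 928 − 1188 = -144. The loss equals the DWL triangle ½·18·16.

Net change in total surplus = -$144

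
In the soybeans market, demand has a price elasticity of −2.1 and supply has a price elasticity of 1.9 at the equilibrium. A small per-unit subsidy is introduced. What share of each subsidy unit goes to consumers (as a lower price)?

Consumer share = 0.475

For a small subsidy around the equilibrium, the benefit split depends on the relative slopes, which at a point are proportional to the elasticities.
Buyer share = εs/(εs + |εd|) = 1.9/(1.9 + 2.1) = 0.475; seller share = |εd|/(εs + |εd|) = 0.525.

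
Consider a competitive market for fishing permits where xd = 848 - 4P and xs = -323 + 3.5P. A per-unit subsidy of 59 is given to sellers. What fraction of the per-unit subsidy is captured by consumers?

Pre-subsidy: 848 - 4P = -323 + 3.5P gives P* = 2342/15, x* = 3352/15.
With the subsidy, sellers receive Ps = Pb + 59 for each unit, where Pb is the price buyers pay.
Supply in terms of Pb becomes xs = -323 + 3.5(Pb + 59) = -116.5 + 3.5Pb. Setting this equal to demand: 848 - 4Pb = -116.5 + 3.5Pb, so Pb = 128.6.
Sellers receive Ps = 128.6 + 59 = 187.6; x' = 848 − 4·128.6 = 333.6.
Buyers' price falls by P* − Pb = 2342/15 − 128.6 = 413/15; sellers' price rises by Ps − P* = 187.6 − 2342/15 = 472/15.
So consumers capture (413/15)/59 = 7/15 of each unit of subsidy.

Consumer share = 7/15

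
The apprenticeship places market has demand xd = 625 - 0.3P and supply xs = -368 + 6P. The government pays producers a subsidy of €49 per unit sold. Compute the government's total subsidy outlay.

Pre-subsidy: 625 - 0.3P = -368 + 6P gives P* = 3310/21, x* = 4044/7.
With the subsidy, sellers receive Ps = Pb + 49 for each unit, where Pb is the price buyers pay.
Supply in terms of Pb becomes xs = -368 + 6(Pb + 49) = -74 + 6Pb. Setting this equal to demand: 625 - 0.3Pb = -74 + 6Pb, so Pb = 2330/21.
Sellers receive Ps = 2330/21 + 49 = 3359/21; x' = 625 − 0.3·(2330/21) = 4142/7.
Government outlay = subsidy × quantity = 49 × 4142/7 = 28994.

Government cost = €28994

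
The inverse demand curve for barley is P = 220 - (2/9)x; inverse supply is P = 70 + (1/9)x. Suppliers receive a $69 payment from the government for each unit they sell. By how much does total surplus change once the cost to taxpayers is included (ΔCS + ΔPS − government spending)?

Pre-subsidy: 220 - (2/9)x = 70 + (1/9)x gives x* = 450 and P* = 120.
With the subsidy, sellers receive Ps = Pb + 69 for each unit, where Pb is the price buyers pay.
On the curves, Pb = 220 - (2/9)x and Ps = 70 + (1/9)x; the wedge Ps − Pb = 69 gives 70 + (1/9)x − (220 - (2/9)x) = 69, so x' = 657.
Then Pb = 220 − (2/9)·657 = 74 and Ps = 70 + (1/9)·657 = 143.
ΔCS = ½(450 + 657)(120 − 74) = 25461; ΔPS = ½(450 + 657)(143 − 120) = 12730.5.
Government spending = 69 × 657 = 45333.
Net change = 25461 + 12730.5 − 45333 = -7141.5. The loss equals the DWL triangle ½·69·207.

Net change in total surplus = -$7141.5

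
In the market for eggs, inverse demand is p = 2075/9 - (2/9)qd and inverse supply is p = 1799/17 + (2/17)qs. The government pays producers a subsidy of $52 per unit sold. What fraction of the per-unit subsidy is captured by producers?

Pre-subsidy: 2075/9 - (2/9)q = 1799/17 + (2/17)q gives q* = 367 and p* = 149.
With the subsidy, sellers receive ps = pb + 52 for each unit, where pb is the price buyers pay.
On the curves, pb = 2075/9 - (2/9)q and ps = 1799/17 + (2/17)q; the wedge ps − pb = 52 gives 1799/17 + (2/17)q − (2075/9 - (2/9)q) = 52, so q' = 520.
Then pb = 2075/9 − (2/9)·520 = 115 and ps = 1799/17 + (2/17)·520 = 167.
Buyers' price falls by p* − pb = 149 − 115 = 34; sellers' price rises by ps − p* = 167 − 149 = 18.
So producers capture 18/52 = 9/26 of each unit of subsidy.

Producer share = 9/26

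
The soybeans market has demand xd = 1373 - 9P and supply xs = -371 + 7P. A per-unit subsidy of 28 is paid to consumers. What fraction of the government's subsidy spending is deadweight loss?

Pre-subsidy: 1373 - 9P = -371 + 7P gives P* = 109, x* = 392.
With the rebate, buyers effectively pay Pb = Ps − 28, where Ps is the price sellers receive.
Demand in terms of Ps becomes xd = 1373 − 9(Ps − 28) = 1625 - 9Ps. Setting this equal to supply: 1625 - 9Ps = -371 + 7Ps, so Ps = 124.75.
Buyers pay Pb = 124.75 − 28 = 96.75; x' = -371 + 7·124.75 = 502.25.
ΔCS = ½(392 + 502.25)(109 − 96.75) = 5477.28125; ΔPS = ½(392 + 502.25)(124.75 − 109) = 7042.21875.
Government spending = 28 × 502.25 = 14063.
DWL = ½ × 28 × (502.25 − 392) = 1543.5; fraction = 1543.5 / 14063 = 9/82.

DWL / government spending = 9/82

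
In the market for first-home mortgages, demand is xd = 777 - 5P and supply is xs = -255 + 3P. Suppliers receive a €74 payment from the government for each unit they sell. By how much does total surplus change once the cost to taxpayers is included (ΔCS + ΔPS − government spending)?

Pre-subsidy: 777 - 5P = -255 + 3P gives P* = 129, x* = 132.
With the subsidy, sellers receive Ps = Pb + 74 for each unit, where Pb is the price buyers pay.
Supply in terms of Pb becomes xs = -255 + 3(Pb + 74) = -33 + 3Pb. Setting this equal to demand: 777 - 5Pb = -33 + 3Pb, so Pb = 101.25.
Sellers receive Ps = 101.25 + 74 = 175.25; x' = 777 − 5·101.25 = 270.75.
ΔCS = ½(132 + 270.75)(129 − 101.25) = 5588.15625; ΔPS = ½(132 + 270.75)(175.25 − 129) = 9313.59375.
Government spending = 74 × 270.75 = 20035.5.
Net change = 5588.15625 + 9313.59375 − 20035.5 = -5133.75. The loss equals the DWL triangle ½·74·138.75.

Net change in total surplus = -€5133.75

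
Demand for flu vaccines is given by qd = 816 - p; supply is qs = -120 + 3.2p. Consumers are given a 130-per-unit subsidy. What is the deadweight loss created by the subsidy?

Pre-subsidy: 816 - p = -120 + 3.2p gives p* = 1560/7, q* = 4152/7.
With the rebate, buyers effectively pay pb = ps − 130, where ps is the price sellers receive.
Demand in terms of ps becomes qd = 816 − 1(ps − 130) = 946 - ps. Setting this equal to supply: 946 - ps = -120 + 3.2ps, so ps = 5330/21.
Buyers pay pb = 5330/21 − 130 = 2600/21; q' = -120 + 3.2·(5330/21) = 14536/21.
The subsidy expands output by 14536/21 − 4152/7 = 2080/21 past the efficient level; on those units the gap between marginal cost and willingness to pay runs from 0 up to 130.
DWL = ½ × 130 × 2080/21 = 135200/21.

Deadweight loss = 135200/21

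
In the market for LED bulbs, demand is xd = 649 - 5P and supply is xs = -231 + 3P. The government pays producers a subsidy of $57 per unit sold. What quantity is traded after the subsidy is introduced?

x' = 205.875

Pre-subsidy: 649 - 5P = -231 + 3P gives P* = 110, x* = 99.
With the subsidy, sellers receive Ps = Pb + 57 for each unit, where Pb is the price buyers pay.
Supply in terms of Pb becomes xs = -231 + 3(Pb + 57) = -60 + 3Pb. Setting this equal to demand: 649 - 5Pb = -60 + 3Pb, so Pb = 88.625.
Sellers receive Ps = 88.625 + 57 = 145.625; x' = 649 − 5·88.625 = 205.875.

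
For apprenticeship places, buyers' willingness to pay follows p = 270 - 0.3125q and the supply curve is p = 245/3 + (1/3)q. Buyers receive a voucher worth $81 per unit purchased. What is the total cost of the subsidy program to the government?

Government cost = 1047168/31

Pre-subsidy: 270 - 0.3125q = 245/3 + (1/3)q gives q* = 9040/31 and p* = 5545/31.
With the rebate, buyers effectively pay pb = ps − 81, where ps is the price sellers receive.
On the curves, pb = 270 - 0.3125q and ps = 245/3 + (1/3)q; the wedge ps − pb = 81 gives 245/3 + (1/3)q − (270 - 0.3125q) = 81, so q' = 12928/31.
Then pb = 270 − 0.3125·(12928/31) = 4330/31 and ps = 245/3 + (1/3)·(12928/31) = 6841/31.
Government outlay = subsidy × quantity = 81 × 12928/31 = 1047168/31.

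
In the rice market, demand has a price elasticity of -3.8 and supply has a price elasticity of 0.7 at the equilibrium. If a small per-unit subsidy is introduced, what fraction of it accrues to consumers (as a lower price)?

For a small subsidy around the equilibrium, the benefit split depends on the relative slopes, which at a point are proportional to the elasticities.
Buyer share = εs/(εs + |εd|) = 0.7/(0.7 + 3.8) = 7/45; seller share = |εd|/(εs + |εd|) = 38/45.

Consumer share = 7/45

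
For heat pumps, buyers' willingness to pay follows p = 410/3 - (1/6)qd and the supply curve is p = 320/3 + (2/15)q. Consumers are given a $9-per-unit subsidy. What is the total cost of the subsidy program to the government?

Government cost = $1170

Pre-subsidy: 410/3 - (1/6)q = 320/3 + (2/15)q gives q* = 100 and p* = 120.
With the rebate, buyers effectively pay pb = ps − 9, where ps is the price sellers receive.
On the curves, pb = 410/3 - (1/6)q and ps = 320/3 + (2/15)q; the wedge ps − pb = 9 gives 320/3 + (2/15)q − (410/3 - (1/6)q) = 9, so q' = 130.
Then pb = 410/3 − (1/6)·130 = 115 and ps = 320/3 + (2/15)·130 = 124.
Government outlay = subsidy × quantity = 9 × 130 = 1170.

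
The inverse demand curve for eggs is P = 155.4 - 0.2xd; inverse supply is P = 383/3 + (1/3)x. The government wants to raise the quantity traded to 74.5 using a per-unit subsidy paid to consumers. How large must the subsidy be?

Required subsidy s = 12 per unit

At x = 74.5, from the demand curve buyers pay Pb = 155.4 − 0.2·74.5 = 140.5; from the supply curve sellers need Ps = 383/3 + (1/3)·74.5 = 152.5.
The subsidy must fill the gap: s = Ps − Pb = 152.5 − 140.5 = 12.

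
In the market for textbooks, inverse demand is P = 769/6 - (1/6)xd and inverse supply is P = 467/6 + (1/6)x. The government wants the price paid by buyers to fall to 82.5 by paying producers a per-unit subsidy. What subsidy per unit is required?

Required subsidy s = 41 per unit

At a buyer price of 82.5, quantity demanded is 769 − 6·82.5 = 274.
Sellers supply 274 only when they receive Ps = 467/6 + (1/6)·274 = 123.5.
s = Ps − Pb = 123.5 − 82.5 = 41.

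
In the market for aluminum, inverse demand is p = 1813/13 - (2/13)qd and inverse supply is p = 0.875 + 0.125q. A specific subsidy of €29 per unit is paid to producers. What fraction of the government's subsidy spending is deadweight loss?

Pre-subsidy: 1813/13 - (2/13)q = 0.875 + 0.125q gives q* = 497 and p* = 63.
With the subsidy, sellers receive ps = pb + 29 for each unit, where pb is the price buyers pay.
On the curves, pb = 1813/13 - (2/13)q and ps = 0.875 + 0.125q; the wedge ps − pb = 29 gives 0.875 + 0.125q − (1813/13 - (2/13)q) = 29, so q' = 601.
Then pb = 1813/13 − (2/13)·601 = 47 and ps = 0.875 + 0.125·601 = 76.
ΔCS = ½(497 + 601)(63 − 47) = 8784; ΔPS = ½(497 + 601)(76 − 63) = 7137.
Government spending = 29 × 601 = 17429.
DWL = ½ × 29 × (601 − 497) = 1508; fraction = 1508 / 17429 = 52/601.

DWL / government spending = 52/601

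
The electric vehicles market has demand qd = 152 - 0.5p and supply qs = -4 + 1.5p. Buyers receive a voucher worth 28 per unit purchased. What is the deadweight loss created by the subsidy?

Pre-subsidy: 152 - 0.5p = -4 + 1.5p gives p* = 78, q* = 113.
With the rebate, buyers effectively pay pb = ps − 28, where ps is the price sellers receive.
Demand in terms of ps becomes qd = 152 − 0.5(ps − 28) = 166 - 0.5ps. Setting this equal to supply: 166 - 0.5ps = -4 + 1.5ps, so ps = 85.
Buyers pay pb = 85 − 28 = 57; q' = -4 + 1.5·85 = 123.5.
The subsidy expands output by 123.5 − 113 = 10.5 past the efficient level; on those units the gap between marginal cost and willingness to pay runs from 0 up to 28.
DWL = ½ × 28 × 10.5 = 147.

Deadweight loss = 147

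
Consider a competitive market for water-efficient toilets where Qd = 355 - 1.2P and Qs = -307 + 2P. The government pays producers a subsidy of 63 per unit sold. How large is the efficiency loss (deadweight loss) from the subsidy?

Deadweight loss = 1488.375

Pre-subsidy: 355 - 1.2P = -307 + 2P gives P* = 206.875, Q* = 106.75.
With the subsidy, sellers receive Ps = Pb + 63 for each unit, where Pb is the price buyers pay.
Supply in terms of Pb becomes Qs = -307 + 2(Pb + 63) = -181 + 2Pb. Setting this equal to demand: 355 - 1.2Pb = -181 + 2Pb, so Pb = 167.5.
Sellers receive Ps = 167.5 + 63 = 230.5; Q' = 355 − 1.2·167.5 = 154.
The subsidy expands output by 154 − 106.75 = 47.25 past the efficient level; on those units the gap between marginal cost and willingness to pay runs from 0 up to 63.
DWL = ½ × 63 × 47.25 = 1488.375.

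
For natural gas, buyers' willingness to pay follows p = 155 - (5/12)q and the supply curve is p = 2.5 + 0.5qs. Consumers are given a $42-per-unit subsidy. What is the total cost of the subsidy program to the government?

Pre-subsidy: 155 - (5/12)q = 2.5 + 0.5q gives q* = 1830/11 and p* = 1885/22.
With the rebate, buyers effectively pay pb = ps − 42, where ps is the price sellers receive.
On the curves, pb = 155 - (5/12)q and ps = 2.5 + 0.5q; the wedge ps − pb = 42 gives 2.5 + 0.5q − (155 - (5/12)q) = 42, so q' = 2334/11.
Then pb = 155 − (5/12)·(2334/11) = 1465/22 and ps = 2.5 + 0.5·(2334/11) = 2389/22.
Government outlay = subsidy × quantity = 42 × 2334/11 = 98028/11.

Government cost = 98028/11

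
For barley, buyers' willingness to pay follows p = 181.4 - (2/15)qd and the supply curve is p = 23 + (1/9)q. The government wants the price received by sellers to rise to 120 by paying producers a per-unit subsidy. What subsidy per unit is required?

Required subsidy s = 55 per unit

At a seller price of 120, quantity supplied is -207 + 9·120 = 873.
Buyers absorb 873 only when they pay pb = 181.4 − (2/15)·873 = 65.
s = ps − pb = 120 − 65 = 55.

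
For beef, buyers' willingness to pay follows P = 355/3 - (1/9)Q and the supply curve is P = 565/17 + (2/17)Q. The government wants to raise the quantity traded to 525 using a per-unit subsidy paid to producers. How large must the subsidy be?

Required subsidy s = 35 per unit

At Q = 525, from the demand curve buyers pay Pb = 355/3 − (1/9)·525 = 60; from the supply curve sellers need Ps = 565/17 + (2/17)·525 = 95.
The subsidy must fill the gap: s = Ps − Pb = 95 − 60 = 35.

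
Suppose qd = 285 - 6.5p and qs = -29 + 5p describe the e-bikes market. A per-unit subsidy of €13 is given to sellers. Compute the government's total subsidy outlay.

Pre-subsidy: 285 - 6.5p = -29 + 5p gives p* = 628/23, q* = 2473/23.
With the subsidy, sellers receive ps = pb + 13 for each unit, where pb is the price buyers pay.
Supply in terms of pb becomes qs = -29 + 5(pb + 13) = 36 + 5pb. Setting this equal to demand: 285 - 6.5pb = 36 + 5pb, so pb = 498/23.
Sellers receive ps = 498/23 + 13 = 797/23; q' = 285 − 6.5·(498/23) = 3318/23.
Government outlay = subsidy × quantity = 13 × 3318/23 = 43134/23.

Government cost = 43134/23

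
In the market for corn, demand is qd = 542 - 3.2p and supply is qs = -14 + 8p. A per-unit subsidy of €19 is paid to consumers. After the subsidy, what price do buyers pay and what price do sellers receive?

Buyers pay 505/14; sellers receive 771/14

Pre-subsidy: 542 - 3.2p = -14 + 8p gives p* = 695/14, q* = 2682/7.
With the rebate, buyers effectively pay pb = ps − 19, where ps is the price sellers receive.
Demand in terms of ps becomes qd = 542 − 3.2(ps − 19) = 602.8 - 3.2ps. Setting this equal to supply: 602.8 - 3.2ps = -14 + 8ps, so ps = 771/14.
Buyers pay pb = 771/14 − 19 = 505/14; q' = -14 + 8·(771/14) = 2986/7.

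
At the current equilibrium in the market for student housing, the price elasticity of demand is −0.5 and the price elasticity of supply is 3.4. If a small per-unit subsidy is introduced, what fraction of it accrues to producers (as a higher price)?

Producer share = 5/39

For a small subsidy around the equilibrium, the benefit split depends on the relative slopes, which at a point are proportional to the elasticities.
Buyer share = εs/(εs + |εd|) = 3.4/(3.4 + 0.5) = 34/39; seller share = |εd|/(εs + |εd|) = 5/39.
So producers capture 5/39 of the subsidy.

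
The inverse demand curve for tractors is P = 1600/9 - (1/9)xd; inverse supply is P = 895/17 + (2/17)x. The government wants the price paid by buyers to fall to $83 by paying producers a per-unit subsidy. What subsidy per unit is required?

At a buyer price of 83, quantity demanded is 1600 − 9·83 = 853.
Sellers supply 853 only when they receive Ps = 895/17 + (2/17)·853 = 153.
s = Ps − Pb = 153 − 83 = 70.

Required subsidy s = $70 per unit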